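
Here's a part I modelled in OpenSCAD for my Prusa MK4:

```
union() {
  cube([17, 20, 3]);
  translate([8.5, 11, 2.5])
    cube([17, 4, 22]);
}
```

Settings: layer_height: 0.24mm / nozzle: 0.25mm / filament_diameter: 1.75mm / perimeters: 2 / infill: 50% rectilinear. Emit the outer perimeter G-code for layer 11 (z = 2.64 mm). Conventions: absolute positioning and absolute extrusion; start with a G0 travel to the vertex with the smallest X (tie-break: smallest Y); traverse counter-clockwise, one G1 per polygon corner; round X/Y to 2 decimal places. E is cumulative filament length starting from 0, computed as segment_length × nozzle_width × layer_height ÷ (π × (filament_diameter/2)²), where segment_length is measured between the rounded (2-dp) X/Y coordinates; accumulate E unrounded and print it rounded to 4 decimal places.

At z = 2.64 mm: the cube is present — its section is the full 17×20 rectangle; the cube at (8.5, 11) is present — its section is the full 17×4 rectangle; Merging all regions: the regions partially overlap (shared area 34.00 mm²), so overlapping operands fuse into one piece — 1 connected region. The outline is a single polygon with 8 vertices. Extrusion per mm of travel: 0.25 × 0.24 / (π × 0.875²) = 0.024945. Accumulating E over each segment gives final E = 2.2700.

G0 X0.00 Y0.00 Z2.64
G1 X17.00 Y0.00 E0.4241
G1 X17.00 Y11.00 E0.6985
G1 X25.50 Y11.00 E0.9105
G1 X25.50 Y15.00 E1.0103
G1 X17.00 Y15.00 E1.2223
G1 X17.00 Y20.00 E1.3470
G1 X0.00 Y20.00 E1.7711
G1 X0.00 Y0.00 E2.2700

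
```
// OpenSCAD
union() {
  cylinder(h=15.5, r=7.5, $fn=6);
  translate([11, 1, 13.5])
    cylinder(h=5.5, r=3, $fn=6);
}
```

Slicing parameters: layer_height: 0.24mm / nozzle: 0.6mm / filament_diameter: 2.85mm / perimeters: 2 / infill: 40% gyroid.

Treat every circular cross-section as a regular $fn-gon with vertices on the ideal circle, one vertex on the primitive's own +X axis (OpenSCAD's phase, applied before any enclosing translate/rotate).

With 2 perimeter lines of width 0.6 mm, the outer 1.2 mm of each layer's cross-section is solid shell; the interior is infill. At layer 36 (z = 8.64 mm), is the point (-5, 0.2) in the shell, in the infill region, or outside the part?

At z = 8.64 mm: the r=7.5 cylinder contributes a regular 6-gon of circumradius 7.5; the cylinder at (11, 1) does not reach this height (z outside [13.5, 19]); Taking the union: only the r=7.5 cylinder is present, so the union is just that shape — 1 connected region. Overall, the cross-section is a single solid region. The nearest boundary edge runs (-3.75, 6.50)→(-7.50, 0.00); distance from the point to it = 2.07 mm. The point is inside the cross-section and 2.07 mm from the nearest boundary — more than the 1.2 mm shell width (2 × 0.6), so it's in the infill interior.

infill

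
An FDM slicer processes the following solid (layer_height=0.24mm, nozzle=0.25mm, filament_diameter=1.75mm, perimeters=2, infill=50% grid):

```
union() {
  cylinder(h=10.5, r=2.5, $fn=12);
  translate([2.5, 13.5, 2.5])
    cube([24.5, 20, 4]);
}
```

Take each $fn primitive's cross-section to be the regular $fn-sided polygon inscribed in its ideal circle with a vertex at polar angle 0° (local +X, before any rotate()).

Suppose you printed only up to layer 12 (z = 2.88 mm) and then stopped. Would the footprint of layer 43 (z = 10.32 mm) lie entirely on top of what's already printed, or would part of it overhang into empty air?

entirely on top

Compare the two slices. At z = 2.88: the cylinder: section is a regular 12-gon, circumradius r=2.5 (area = (12/2)·2.500²·sin(360°/12) = 18.75 mm²); the cube at (2.5, 13.5) is present — its section is the full 24.5×20 rectangle (area 490.00 mm²); Combining (union): the 2 present regions are separate (no shared area or edge), so areas and boundary lengths simply add and each stays a separate island — area = 508.75 mm². At z = 10.32: the r=2.5 cylinder gives a regular 12-gon of circumradius 2.5 (constant along its height) (area = (12/2)·2.500²·sin(360°/12) = 18.75 mm²); the cube at (2.5, 13.5) is not intersected at this z (z outside [2.5, 6.5]); Taking the union: only the r=2.5 cylinder is present, so the union is just that shape — area = 18.75 mm². Checking containment: the cross-section at z = 10.32 is a subset of the cross-section at z = 2.88.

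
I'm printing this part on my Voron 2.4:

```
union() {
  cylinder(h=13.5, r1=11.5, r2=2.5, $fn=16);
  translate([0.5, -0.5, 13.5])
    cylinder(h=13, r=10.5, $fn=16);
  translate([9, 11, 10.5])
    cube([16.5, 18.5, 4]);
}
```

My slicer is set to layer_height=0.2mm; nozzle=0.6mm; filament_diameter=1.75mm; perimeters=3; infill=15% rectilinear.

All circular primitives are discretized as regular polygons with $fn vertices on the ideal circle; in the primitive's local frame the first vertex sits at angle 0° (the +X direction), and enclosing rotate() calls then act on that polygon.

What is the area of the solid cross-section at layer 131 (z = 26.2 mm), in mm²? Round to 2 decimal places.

At z = 26.2 mm: the cone does not reach this height (z outside [0, 13.5]); the r=10.5 cylinder at (0.5, -0.5) contributes a regular 16-gon of circumradius 10.5 (area = (16/2)·10.500²·sin(360°/16) = 337.53 mm²); the cube at (9, 11) is not intersected at this z (z outside [10.5, 14.5]); Combining (union): only the r=10.5 cylinder at (0.5, -0.5) is present, so the union is just that shape — area = 337.53 mm². Overall, the cross-section is a single solid region. Net area = 337.53 mm².

337.53 mm²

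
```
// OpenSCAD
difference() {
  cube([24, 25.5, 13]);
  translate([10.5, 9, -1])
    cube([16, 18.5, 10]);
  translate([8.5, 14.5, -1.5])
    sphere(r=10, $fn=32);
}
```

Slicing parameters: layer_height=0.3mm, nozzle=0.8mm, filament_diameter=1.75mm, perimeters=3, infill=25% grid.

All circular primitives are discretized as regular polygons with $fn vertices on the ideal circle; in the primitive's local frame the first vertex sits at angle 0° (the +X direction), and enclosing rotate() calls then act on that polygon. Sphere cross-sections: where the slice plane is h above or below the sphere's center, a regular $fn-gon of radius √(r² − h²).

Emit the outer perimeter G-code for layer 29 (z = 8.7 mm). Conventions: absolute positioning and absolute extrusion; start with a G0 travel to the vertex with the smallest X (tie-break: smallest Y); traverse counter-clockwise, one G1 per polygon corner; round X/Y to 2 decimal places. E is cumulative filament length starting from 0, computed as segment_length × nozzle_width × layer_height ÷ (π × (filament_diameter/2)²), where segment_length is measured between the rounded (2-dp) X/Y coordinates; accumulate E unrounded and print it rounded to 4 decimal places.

G0 X0.00 Y0.00 Z8.70
G1 X24.00 Y0.00 E2.3947
G1 X24.00 Y9.00 E3.2928
G1 X10.50 Y9.00 E4.6398
G1 X10.50 Y25.50 E6.2862
G1 X0.00 Y25.50 E7.3339
G1 X0.00 Y0.00 E9.8783

At z = 8.7 mm: the 24×25.5 cube contributes its full rectangle; the cube at (10.5, 9) is present — its section is the full 16×18.5 rectangle; the sphere at (8.5, 14.5) does not reach this height (|z−center|=10.200 > r=10); After the difference (first − rest): starting from the 24×25.5 cube, the 16×18.5 cube at (10.5, 9) partially overlaps it — only the 222.75 mm² overlap (of its 296.00 mm²) is removed, clipping the outline — 1 connected region. The outline is a single polygon with 6 vertices. Extrusion per mm of travel: 0.8 × 0.3 / (π × 0.875²) = 0.099780. Accumulating E over each segment gives final E = 9.8783.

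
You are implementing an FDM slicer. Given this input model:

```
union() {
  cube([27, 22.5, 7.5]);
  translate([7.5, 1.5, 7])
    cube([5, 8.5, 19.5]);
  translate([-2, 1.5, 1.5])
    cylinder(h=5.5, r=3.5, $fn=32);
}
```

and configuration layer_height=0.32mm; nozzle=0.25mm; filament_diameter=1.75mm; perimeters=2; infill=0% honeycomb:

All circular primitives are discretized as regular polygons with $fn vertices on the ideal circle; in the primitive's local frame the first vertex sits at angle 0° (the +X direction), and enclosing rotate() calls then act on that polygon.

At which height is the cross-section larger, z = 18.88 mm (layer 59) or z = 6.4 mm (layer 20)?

Layer 59 (z = 18.88): the cube is not intersected at this z (z outside [0, 7.5]); the cube at (7.5, 1.5) (footprint 5×8.5) is included at this height (area 42.50 mm²); the cylinder at (-2, 1.5) is absent (z outside [1.5, 7]); Taking the union: only the 5×8.5 cube at (7.5, 1.5) is present, so the union is just that shape — area = 42.50 mm². So its area = 42.50 mm². Layer 20 (z = 6.4): the cube (footprint 27×22.5) is included at this height (area 607.50 mm²); the cube at (7.5, 1.5) is not intersected at this z (z outside [7, 26.5]); the cylinder at (-2, 1.5): section is a regular 32-gon, circumradius r=3.5 (area = (32/2)·3.500²·sin(360°/32) = 38.24 mm²); Merging all regions: the regions partially overlap — summed areas 645.74 mm² minus the doubly-counted overlap 5.05 mm² gives 640.68 mm² — area = 640.68 mm². So its area = 640.68 mm². Layer 20 is larger (640.68 vs 42.50 mm²).

layer 20 (z = 6.4 mm)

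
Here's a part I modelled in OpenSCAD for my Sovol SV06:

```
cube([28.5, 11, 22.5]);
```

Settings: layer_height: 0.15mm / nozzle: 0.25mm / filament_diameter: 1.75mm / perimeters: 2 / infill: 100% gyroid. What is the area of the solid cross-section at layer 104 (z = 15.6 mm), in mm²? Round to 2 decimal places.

At z = 15.6 mm: the cube (footprint 28.5×11) is included at this height (area 313.50 mm²). Overall, the cross-section is a single solid region. Net area = 313.50 mm².

313.50 mm²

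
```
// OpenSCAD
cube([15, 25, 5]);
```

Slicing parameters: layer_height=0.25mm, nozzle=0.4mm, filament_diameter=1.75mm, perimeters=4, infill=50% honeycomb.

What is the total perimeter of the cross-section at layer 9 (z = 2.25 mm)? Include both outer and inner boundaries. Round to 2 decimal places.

At z = 2.25 mm: the 15×25 cube contributes its full rectangle (perimeter 80.00 mm). Overall, the cross-section is a single solid region. Total boundary length (outer) = 80.00 mm.

80.00 mm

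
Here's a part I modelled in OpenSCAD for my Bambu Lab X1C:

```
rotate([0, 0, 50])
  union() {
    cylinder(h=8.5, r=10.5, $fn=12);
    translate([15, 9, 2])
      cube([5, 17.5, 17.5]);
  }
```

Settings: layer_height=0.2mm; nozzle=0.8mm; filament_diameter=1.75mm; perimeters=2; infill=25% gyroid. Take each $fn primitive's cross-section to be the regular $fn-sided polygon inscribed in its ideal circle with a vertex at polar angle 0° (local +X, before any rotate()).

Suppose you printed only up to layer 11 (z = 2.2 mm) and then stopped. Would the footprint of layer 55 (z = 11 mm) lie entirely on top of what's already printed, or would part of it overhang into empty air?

entirely on top

Compare the two slices. At z = 2.2: the r=10.5 cylinder gives a regular 12-gon of circumradius 10.5 (constant along its height) (area = (12/2)·10.500²·sin(360°/12) = 330.75 mm²); the cube at (15, 9) is present — its section is the full 5×17.5 rectangle (area 87.50 mm²); Combining (union): the 2 present regions are separate (no shared area or edge), so areas and boundary lengths simply add and each stays a separate island — area = 418.25 mm²; (whole slice rotated 50° about Z — lengths, areas and connectivity unchanged). At z = 11: the cylinder is absent (z outside [0, 8.5]); the cube at (15, 9) is present — its section is the full 5×17.5 rectangle (area 87.50 mm²); Merging all regions: only the 5×17.5 cube at (15, 9) is present, so the union is just that shape — area = 87.50 mm²; (whole slice rotated 50° about Z — lengths, areas and connectivity unchanged). Checking containment: the cross-section at z = 11 is a subset of the cross-section at z = 2.2.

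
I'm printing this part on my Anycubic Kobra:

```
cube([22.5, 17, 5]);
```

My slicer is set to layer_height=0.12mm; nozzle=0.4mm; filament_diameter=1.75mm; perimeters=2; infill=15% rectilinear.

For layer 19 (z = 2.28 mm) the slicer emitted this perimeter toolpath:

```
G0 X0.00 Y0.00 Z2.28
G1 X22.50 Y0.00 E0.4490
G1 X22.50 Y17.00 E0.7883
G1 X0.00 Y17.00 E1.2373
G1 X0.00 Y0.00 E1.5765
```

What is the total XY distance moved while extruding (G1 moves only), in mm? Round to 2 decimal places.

Sum the Euclidean lengths of each G1 segment: total = 79.00 mm.

79.00 mm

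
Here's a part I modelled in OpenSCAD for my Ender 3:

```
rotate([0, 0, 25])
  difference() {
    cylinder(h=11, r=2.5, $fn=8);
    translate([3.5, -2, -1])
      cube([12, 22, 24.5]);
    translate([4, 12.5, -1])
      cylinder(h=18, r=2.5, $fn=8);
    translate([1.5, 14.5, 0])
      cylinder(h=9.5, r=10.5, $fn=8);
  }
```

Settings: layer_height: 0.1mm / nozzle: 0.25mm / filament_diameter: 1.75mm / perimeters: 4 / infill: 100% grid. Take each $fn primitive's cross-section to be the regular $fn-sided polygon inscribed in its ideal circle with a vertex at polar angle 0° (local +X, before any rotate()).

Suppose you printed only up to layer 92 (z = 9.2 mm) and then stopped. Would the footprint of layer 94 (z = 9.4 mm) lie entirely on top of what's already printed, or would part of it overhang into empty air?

entirely on top

Compare the two slices. At z = 9.2: the r=2.5 cylinder gives a regular 8-gon of circumradius 2.5 (constant along its height) (area = (8/2)·2.500²·sin(360°/8) = 17.68 mm²); the cube at (3.5, -2) is present — its section is the full 12×22 rectangle (area 264.00 mm²); the cylinder at (4, 12.5): section is a regular 8-gon, circumradius r=2.5 (area = (8/2)·2.500²·sin(360°/8) = 17.68 mm²); the r=10.5 cylinder at (1.5, 14.5) contributes a regular 8-gon of circumradius 10.5 (area = (8/2)·10.500²·sin(360°/8) = 311.83 mm²); After the difference (first − rest): starting from the r=2.5 cylinder (17.68 mm²), the 12×22 cube at (3.5, -2) misses the remaining region (no effect); the r=2.5 cylinder at (4, 12.5) misses the remaining region (no effect); the r=10.5 cylinder at (1.5, 14.5) misses the remaining region (no effect) — area = 17.68 mm²; (whole slice rotated 25° about Z — lengths, areas and connectivity unchanged). At z = 9.4: the r=2.5 cylinder gives a regular 8-gon of circumradius 2.5 (constant along its height) (area = (8/2)·2.500²·sin(360°/8) = 17.68 mm²); the cube at (3.5, -2) (footprint 12×22) is included at this height (area 264.00 mm²); the r=2.5 cylinder at (4, 12.5) gives a regular 8-gon of circumradius 2.5 (constant along its height) (area = (8/2)·2.500²·sin(360°/8) = 17.68 mm²); the r=10.5 cylinder at (1.5, 14.5) contributes a regular 8-gon of circumradius 10.5 (area = (8/2)·10.500²·sin(360°/8) = 311.83 mm²); Taking the first minus the rest: starting from the r=2.5 cylinder (17.68 mm²), the 12×22 cube at (3.5, -2) misses the remaining region (no effect); the r=2.5 cylinder at (4, 12.5) misses the remaining region (no effect); the r=10.5 cylinder at (1.5, 14.5) misses the remaining region (no effect) — area = 17.68 mm²; (rotated 25° about Z; rotation is an isometry so areas/perimeters/island counts are preserved). Checking containment: the cross-section at z = 9.4 is a subset of the cross-section at z = 9.2.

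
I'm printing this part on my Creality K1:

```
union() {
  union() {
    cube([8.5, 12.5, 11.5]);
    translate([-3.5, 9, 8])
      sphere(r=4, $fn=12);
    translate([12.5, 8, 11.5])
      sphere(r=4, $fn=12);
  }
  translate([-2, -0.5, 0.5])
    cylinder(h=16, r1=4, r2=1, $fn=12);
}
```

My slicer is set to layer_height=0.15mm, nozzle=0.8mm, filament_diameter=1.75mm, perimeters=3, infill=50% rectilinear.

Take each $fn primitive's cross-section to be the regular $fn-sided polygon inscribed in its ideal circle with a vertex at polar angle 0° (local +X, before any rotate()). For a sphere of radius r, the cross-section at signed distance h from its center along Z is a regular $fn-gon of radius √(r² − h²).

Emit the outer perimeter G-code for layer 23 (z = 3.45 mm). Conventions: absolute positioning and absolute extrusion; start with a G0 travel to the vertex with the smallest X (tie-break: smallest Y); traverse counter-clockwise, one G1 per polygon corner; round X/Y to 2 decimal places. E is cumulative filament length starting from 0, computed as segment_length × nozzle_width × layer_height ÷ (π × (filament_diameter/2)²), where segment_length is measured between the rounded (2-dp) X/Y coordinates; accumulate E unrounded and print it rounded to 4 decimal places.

G0 X-5.45 Y-0.50 Z3.45
G1 X-4.99 Y-2.22 E0.0888
G1 X-3.72 Y-3.49 E0.1784
G1 X-2.00 Y-3.95 E0.2673
G1 X-0.28 Y-3.49 E0.3561
G1 X0.99 Y-2.22 E0.4457
G1 X1.45 Y-0.50 E0.5345
G1 X1.31 Y0.00 E0.5604
G1 X8.50 Y0.00 E0.9191
G1 X8.50 Y12.50 E1.5428
G1 X0.00 Y12.50 E1.9668
G1 X0.00 Y2.21 E2.4802
G1 X-0.28 Y2.49 E2.5000
G1 X-2.00 Y2.95 E2.5888
G1 X-3.72 Y2.49 E2.6776
G1 X-4.99 Y1.22 E2.7672
G1 X-5.45 Y-0.50 E2.8560

At z = 3.45 mm: the 8.5×12.5 cube contributes its full rectangle; the sphere at (-3.5, 9) does not reach this height (|z−center|=4.550 > r=4); the sphere at (12.5, 8) is absent (|z−center|=8.050 > r=4); Combining (union): only the 8.5×12.5 cube is present, so the union is just that shape — 1 connected region; the cone at (-2, -0.5) contributes a regular 12-gon of circumradius 3.447 (interpolated between r1=4 and r2=1 at t=0.184); Combining (union): the regions partially overlap (shared area 1.89 mm²), so overlapping operands fuse into one piece — 1 connected region. The outline is a single polygon with 16 vertices. Extrusion per mm of travel: 0.8 × 0.15 / (π × 0.875²) = 0.049890. Accumulating E over each segment gives final E = 2.8560.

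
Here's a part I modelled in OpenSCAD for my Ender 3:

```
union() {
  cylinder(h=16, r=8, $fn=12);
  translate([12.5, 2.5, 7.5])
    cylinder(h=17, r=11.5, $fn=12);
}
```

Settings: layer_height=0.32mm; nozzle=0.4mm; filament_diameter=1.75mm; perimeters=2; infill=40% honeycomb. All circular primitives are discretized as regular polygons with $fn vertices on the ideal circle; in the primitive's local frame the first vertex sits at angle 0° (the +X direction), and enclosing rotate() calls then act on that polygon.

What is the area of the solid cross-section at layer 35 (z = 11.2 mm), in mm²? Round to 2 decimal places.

528.74 mm²

At z = 11.2 mm: the cylinder: section is a regular 12-gon, circumradius r=8 (area = (12/2)·8.000²·sin(360°/12) = 192.00 mm²); the r=11.5 cylinder at (12.5, 2.5) gives a regular 12-gon of circumradius 11.5 (constant along its height) (area = (12/2)·11.500²·sin(360°/12) = 396.75 mm²); Taking the union: the regions partially overlap — summed areas 588.75 mm² minus the doubly-counted overlap 60.01 mm² gives 528.74 mm² — area = 528.74 mm². Overall, the cross-section is a single solid region. Net area = 528.74 mm².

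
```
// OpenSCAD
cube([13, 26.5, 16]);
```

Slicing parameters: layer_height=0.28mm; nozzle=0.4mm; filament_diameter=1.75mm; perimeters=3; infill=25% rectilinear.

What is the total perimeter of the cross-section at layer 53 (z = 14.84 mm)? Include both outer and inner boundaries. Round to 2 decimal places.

79.00 mm

At z = 14.84 mm: the 13×26.5 cube contributes its full rectangle (perimeter 79.00 mm). Overall, the cross-section is a single solid region. Total boundary length (outer) = 79.00 mm.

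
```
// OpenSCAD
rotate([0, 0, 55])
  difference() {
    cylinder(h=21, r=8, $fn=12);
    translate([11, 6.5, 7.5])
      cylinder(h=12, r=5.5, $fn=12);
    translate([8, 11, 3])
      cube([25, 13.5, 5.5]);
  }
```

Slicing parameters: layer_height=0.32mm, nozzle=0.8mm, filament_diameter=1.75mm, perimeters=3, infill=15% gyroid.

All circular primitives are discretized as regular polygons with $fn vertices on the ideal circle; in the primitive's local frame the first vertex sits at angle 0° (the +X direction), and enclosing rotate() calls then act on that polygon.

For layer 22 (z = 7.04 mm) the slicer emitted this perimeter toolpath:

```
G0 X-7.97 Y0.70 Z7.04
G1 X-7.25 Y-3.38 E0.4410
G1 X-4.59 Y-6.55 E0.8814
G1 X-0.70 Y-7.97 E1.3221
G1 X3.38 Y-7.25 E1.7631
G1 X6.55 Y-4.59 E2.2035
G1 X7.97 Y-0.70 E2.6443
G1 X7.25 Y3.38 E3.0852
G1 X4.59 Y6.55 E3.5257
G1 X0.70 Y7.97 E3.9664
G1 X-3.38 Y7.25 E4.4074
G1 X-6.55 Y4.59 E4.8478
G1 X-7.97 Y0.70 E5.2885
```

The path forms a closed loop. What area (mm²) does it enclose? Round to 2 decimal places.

191.97 mm²

Apply the shoelace formula to the sequence of (X, Y) vertices; enclosed area = 191.97 mm².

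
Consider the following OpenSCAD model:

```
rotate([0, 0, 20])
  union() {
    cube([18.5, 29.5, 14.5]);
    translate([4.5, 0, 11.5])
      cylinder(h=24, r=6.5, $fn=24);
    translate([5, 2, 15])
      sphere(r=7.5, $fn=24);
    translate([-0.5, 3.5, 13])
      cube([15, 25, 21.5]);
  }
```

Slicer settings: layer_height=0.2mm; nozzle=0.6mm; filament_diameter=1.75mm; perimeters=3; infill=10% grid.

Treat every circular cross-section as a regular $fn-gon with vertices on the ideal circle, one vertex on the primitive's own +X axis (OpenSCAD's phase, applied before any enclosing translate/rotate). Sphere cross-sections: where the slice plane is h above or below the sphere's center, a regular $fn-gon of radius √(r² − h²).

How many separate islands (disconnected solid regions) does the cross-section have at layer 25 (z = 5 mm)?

1

At z = 5 mm: the 18.5×29.5 cube contributes its full rectangle; the cylinder at (4.5, 0) does not reach this height (z outside [11.5, 35.5]); the sphere at (5, 2) does not reach this height (|z−center|=10.000 > r=7.5); the cube at (-0.5, 3.5) does not reach this height (z outside [13, 34.5]); Combining (union): only the 18.5×29.5 cube is present, so the union is just that shape — 1 connected region; (whole slice rotated 20° about Z — lengths, areas and connectivity unchanged). Overall, the cross-section is a single solid region. Island count = 1.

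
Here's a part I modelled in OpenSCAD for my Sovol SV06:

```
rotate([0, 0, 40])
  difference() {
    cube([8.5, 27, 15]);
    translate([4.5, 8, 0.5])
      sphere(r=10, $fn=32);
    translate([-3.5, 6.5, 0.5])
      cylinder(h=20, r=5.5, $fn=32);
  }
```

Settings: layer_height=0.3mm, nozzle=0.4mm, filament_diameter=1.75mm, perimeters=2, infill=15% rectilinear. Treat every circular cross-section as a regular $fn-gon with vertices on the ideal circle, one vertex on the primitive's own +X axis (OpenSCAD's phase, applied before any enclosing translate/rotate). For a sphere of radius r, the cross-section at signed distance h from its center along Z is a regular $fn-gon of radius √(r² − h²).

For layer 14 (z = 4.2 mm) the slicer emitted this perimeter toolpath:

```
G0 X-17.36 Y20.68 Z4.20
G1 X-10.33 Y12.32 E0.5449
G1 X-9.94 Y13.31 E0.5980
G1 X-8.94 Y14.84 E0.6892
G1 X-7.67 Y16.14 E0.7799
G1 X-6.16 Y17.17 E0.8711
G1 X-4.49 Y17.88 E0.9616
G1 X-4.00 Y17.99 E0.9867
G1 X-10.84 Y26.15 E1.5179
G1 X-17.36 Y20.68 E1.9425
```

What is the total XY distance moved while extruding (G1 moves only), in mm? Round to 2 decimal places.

38.94 mm

Sum the Euclidean lengths of each G1 segment: total = 38.94 mm.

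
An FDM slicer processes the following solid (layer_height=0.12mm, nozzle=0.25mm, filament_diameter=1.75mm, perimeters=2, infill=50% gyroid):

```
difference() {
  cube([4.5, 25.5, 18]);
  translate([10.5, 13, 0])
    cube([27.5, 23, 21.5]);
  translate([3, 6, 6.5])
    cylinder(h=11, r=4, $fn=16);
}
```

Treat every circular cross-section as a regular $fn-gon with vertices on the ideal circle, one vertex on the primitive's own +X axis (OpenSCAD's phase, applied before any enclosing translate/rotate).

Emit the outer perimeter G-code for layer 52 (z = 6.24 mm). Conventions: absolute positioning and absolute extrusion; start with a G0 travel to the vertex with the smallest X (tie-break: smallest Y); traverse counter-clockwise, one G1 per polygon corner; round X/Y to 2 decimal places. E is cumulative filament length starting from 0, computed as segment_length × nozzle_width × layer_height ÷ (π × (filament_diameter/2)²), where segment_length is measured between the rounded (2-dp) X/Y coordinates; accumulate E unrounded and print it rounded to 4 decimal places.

At z = 6.24 mm: the cube is present — its section is the full 4.5×25.5 rectangle; the cube at (10.5, 13) is present — its section is the full 27.5×23 rectangle; the cylinder at (3, 6) is not intersected at this z (z outside [6.5, 17.5]); Subtracting the remaining from the first: starting from the 4.5×25.5 cube, the 27.5×23 cube at (10.5, 13) misses the remaining region (no effect) — 1 connected region. The outline is a single polygon with 4 vertices. Extrusion per mm of travel: 0.25 × 0.12 / (π × 0.875²) = 0.012473. Accumulating E over each segment gives final E = 0.7484.

G0 X0.00 Y0.00 Z6.24
G1 X4.50 Y0.00 E0.0561
G1 X4.50 Y25.50 E0.3742
G1 X0.00 Y25.50 E0.4303
G1 X0.00 Y0.00 E0.7484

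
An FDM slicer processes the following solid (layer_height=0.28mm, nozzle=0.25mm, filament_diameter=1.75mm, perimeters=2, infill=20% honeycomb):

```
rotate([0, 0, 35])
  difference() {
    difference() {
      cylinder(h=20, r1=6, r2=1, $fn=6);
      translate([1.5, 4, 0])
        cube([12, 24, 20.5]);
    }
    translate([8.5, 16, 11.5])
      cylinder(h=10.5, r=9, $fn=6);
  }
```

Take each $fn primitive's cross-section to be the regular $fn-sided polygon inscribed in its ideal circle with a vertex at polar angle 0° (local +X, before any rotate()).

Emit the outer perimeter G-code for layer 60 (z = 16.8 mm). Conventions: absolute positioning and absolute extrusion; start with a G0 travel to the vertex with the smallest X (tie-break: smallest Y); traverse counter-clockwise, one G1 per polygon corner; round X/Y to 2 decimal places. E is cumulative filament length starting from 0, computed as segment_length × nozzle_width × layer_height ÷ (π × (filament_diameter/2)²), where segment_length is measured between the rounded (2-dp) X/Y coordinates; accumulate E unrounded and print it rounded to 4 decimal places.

At z = 16.8 mm: the cone (r1=6→r2=1) has section circumradius 1.800 here — a regular 6-gon; the cube at (1.5, 4) (footprint 12×24) is included at this height; Subtracting the remaining from the first: starting from the cone, the 12×24 cube at (1.5, 4) misses the remaining region (no effect) — 1 connected region; the cylinder at (8.5, 16): section is a regular 6-gon, circumradius r=9; Subtracting the remaining from the first: starting from the result so far, the r=9 cylinder at (8.5, 16) misses the remaining region (no effect) — 1 connected region; (rotated 35° about Z; rotation is an isometry so areas/perimeters/island counts are preserved). The outline is a single polygon with 6 vertices. Extrusion per mm of travel: 0.25 × 0.28 / (π × 0.875²) = 0.029103. Accumulating E over each segment gives final E = 0.3138.

G0 X-1.63 Y0.76 Z16.80
G1 X-1.47 Y-1.03 E0.0523
G1 X0.16 Y-1.79 E0.1046
G1 X1.63 Y-0.76 E0.1569
G1 X1.47 Y1.03 E0.2092
G1 X-0.16 Y1.79 E0.2615
G1 X-1.63 Y0.76 E0.3138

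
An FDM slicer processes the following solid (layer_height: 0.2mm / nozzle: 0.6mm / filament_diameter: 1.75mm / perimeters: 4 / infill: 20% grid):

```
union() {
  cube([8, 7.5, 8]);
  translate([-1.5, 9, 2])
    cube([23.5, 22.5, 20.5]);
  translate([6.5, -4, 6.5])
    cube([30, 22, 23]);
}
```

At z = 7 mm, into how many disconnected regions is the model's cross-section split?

At z = 7 mm: the cube is present — its section is the full 8×7.5 rectangle; the 23.5×22.5 cube at (-1.5, 9) contributes its full rectangle; the cube at (6.5, -4) (footprint 30×22) is included at this height; Taking the union: the regions partially overlap (shared area 150.75 mm²), so overlapping operands fuse into one piece — 1 connected region. The result has 1 disconnected region.

1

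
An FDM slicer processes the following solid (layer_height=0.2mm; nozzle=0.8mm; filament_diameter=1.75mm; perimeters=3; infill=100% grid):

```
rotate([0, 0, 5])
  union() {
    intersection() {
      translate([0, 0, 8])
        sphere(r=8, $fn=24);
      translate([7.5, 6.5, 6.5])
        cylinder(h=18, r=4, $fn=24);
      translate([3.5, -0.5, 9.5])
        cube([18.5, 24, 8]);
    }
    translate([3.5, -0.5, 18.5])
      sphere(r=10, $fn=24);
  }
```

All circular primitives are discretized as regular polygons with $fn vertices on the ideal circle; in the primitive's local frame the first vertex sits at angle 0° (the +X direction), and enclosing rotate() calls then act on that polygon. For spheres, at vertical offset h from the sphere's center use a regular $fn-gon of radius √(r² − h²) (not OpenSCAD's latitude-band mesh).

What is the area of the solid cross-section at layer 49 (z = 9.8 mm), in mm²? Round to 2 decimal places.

80.61 mm²

At z = 9.8 mm: the sphere: section is a regular 24-gon, circumradius = √(r²−h²) = √(8²−1.8²) = 7.795 (area = (24/2)·7.795²·sin(360°/24) = 188.71 mm²); the r=4 cylinder at (7.5, 6.5) contributes a regular 24-gon of circumradius 4 (area = (24/2)·4.000²·sin(360°/24) = 49.69 mm²); the cube at (3.5, -0.5) (footprint 18.5×24) is included at this height (area 444.00 mm²); After intersecting: the r=4 cylinder at (7.5, 6.5) partially overlaps the r=8 sphere; clipping to the common part keeps 7.13 mm²; the running intersection lies inside the 18.5×24 cube at (3.5, -0.5), so it is kept whole — area = 7.13 mm²; the r=10 sphere at (3.5, -0.5) slices to a regular 24-gon of circumradius 4.931 (√(r²−h²) with h=8.7 from center) (area = (24/2)·4.931²·sin(360°/24) = 75.50 mm²); Taking the union: the regions partially overlap — summed areas 82.64 mm² minus the doubly-counted overlap 2.03 mm² gives 80.61 mm² — area = 80.61 mm²; (whole slice rotated 5° about Z — lengths, areas and connectivity unchanged). Overall, the cross-section is a single solid region. Net area = 80.61 mm².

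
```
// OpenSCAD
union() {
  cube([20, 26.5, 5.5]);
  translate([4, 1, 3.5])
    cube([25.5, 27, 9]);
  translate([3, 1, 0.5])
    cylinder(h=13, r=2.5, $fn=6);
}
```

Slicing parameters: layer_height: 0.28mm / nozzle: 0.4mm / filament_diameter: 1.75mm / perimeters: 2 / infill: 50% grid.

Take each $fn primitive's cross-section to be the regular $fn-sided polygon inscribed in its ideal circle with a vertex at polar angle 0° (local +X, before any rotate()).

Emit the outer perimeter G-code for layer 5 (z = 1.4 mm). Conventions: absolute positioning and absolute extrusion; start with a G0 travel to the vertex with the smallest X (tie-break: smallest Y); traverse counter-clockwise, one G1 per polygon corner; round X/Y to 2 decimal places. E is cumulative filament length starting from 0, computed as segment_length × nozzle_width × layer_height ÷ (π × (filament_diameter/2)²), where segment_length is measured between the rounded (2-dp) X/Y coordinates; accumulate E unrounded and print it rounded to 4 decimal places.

G0 X0.00 Y0.00 Z1.40
G1 X1.08 Y0.00 E0.0503
G1 X1.75 Y-1.17 E0.1131
G1 X4.25 Y-1.17 E0.2295
G1 X4.92 Y0.00 E0.2923
G1 X20.00 Y0.00 E0.9944
G1 X20.00 Y26.50 E2.2284
G1 X0.00 Y26.50 E3.1597
G1 X0.00 Y0.00 E4.3936

At z = 1.4 mm: the 20×26.5 cube contributes its full rectangle; the cube at (4, 1) does not reach this height (z outside [3.5, 12.5]); the r=2.5 cylinder at (3, 1) gives a regular 6-gon of circumradius 2.5 (constant along its height); Merging all regions: the regions partially overlap (shared area 12.54 mm²), so overlapping operands fuse into one piece — 1 connected region. The outline is a single polygon with 8 vertices. Extrusion per mm of travel: 0.4 × 0.28 / (π × 0.875²) = 0.046564. Accumulating E over each segment gives final E = 4.3936.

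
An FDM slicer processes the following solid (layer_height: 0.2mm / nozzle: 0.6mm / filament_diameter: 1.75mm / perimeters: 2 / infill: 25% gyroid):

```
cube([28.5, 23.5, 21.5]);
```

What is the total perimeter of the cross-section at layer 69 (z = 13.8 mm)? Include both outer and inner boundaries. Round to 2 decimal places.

104.00 mm

At z = 13.8 mm: the cube is present — its section is the full 28.5×23.5 rectangle (perimeter 104.00 mm). Overall, the cross-section is a single solid region. Total boundary length (outer) = 104.00 mm.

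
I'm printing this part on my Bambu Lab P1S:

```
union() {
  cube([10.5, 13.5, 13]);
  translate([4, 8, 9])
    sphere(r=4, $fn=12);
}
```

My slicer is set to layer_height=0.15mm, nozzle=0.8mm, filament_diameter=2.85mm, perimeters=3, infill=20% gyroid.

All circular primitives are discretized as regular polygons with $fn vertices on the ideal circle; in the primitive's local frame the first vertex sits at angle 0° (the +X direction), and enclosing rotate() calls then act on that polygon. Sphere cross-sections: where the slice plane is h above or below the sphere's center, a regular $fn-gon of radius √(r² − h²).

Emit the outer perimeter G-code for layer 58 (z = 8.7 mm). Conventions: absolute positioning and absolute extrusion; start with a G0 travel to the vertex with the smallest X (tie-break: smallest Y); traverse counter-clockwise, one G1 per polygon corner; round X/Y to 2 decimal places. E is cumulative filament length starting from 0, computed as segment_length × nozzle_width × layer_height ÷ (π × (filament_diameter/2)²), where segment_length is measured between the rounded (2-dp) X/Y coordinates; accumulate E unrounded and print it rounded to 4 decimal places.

G0 X0.00 Y0.00 Z8.70
G1 X10.50 Y0.00 E0.1975
G1 X10.50 Y13.50 E0.4515
G1 X0.00 Y13.50 E0.6490
G1 X0.00 Y0.00 E0.9029

At z = 8.7 mm: the 10.5×13.5 cube contributes its full rectangle; the r=4 sphere at (4, 8) slices to a regular 12-gon of circumradius 3.989 (√(r²−h²) with h=0.3 from center); Merging all regions: the r=4 sphere at (4, 8) lies entirely inside the 10.5×13.5 cube, so the union is just the 10.5×13.5 cube — 1 connected region. The outline is a single polygon with 4 vertices. Extrusion per mm of travel: 0.8 × 0.15 / (π × 1.425²) = 0.018811. Accumulating E over each segment gives final E = 0.9029.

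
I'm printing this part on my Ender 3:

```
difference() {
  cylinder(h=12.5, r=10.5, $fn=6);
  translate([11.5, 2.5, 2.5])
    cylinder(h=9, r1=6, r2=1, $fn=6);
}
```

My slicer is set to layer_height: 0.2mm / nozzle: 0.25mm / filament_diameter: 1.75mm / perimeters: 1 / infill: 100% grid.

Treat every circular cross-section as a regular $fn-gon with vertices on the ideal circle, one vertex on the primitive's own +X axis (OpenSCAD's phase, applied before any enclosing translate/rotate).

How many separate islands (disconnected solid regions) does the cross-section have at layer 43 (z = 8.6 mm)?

1

At z = 8.6 mm: the r=10.5 cylinder contributes a regular 6-gon of circumradius 10.5; the cone at (11.5, 2.5) (r1=6→r2=1) has section circumradius 2.611 here — a regular 6-gon; Subtracting the remaining from the first: starting from the r=10.5 cylinder, the cone at (11.5, 2.5) partially overlaps it — only the 0.39 mm² overlap (of its 17.71 mm²) is removed, clipping the outline — 1 connected region. Overall, the cross-section is a single solid region. Island count = 1.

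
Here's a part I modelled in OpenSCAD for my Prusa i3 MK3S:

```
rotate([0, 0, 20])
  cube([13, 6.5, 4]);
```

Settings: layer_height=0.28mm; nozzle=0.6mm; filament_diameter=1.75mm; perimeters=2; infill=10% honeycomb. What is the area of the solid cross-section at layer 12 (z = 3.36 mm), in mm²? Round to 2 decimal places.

84.50 mm²

At z = 3.36 mm: the 13×6.5 cube contributes its full rectangle (area 84.50 mm²); (whole slice rotated 20° about Z — lengths, areas and connectivity unchanged). Overall, the cross-section is a single solid region. Net area = 84.50 mm².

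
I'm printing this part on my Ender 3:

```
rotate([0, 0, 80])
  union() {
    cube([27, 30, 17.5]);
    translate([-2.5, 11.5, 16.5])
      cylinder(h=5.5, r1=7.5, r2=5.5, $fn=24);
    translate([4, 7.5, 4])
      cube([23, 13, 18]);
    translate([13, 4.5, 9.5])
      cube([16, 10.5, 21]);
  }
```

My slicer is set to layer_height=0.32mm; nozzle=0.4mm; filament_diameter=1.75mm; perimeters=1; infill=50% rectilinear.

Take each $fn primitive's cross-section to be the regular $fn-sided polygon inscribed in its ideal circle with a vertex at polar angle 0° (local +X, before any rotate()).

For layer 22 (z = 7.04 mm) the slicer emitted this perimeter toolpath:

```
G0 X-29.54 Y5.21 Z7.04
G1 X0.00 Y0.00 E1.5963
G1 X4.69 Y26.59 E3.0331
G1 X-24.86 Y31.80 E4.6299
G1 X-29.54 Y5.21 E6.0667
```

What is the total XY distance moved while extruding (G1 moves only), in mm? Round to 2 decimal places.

Sum the Euclidean lengths of each G1 segment: total = 114.00 mm.

114.00 mm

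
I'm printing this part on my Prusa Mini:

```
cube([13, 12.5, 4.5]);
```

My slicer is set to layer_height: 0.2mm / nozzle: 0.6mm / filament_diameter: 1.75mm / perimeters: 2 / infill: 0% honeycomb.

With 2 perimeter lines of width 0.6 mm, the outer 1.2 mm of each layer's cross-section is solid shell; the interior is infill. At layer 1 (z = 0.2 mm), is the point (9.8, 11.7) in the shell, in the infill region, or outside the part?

shell

At z = 0.2 mm: the cube (footprint 13×12.5) is included at this height. Overall, the cross-section is a single solid region. The nearest boundary edge runs (13.00, 12.50)→(0.00, 12.50); distance from the point to it = 0.80 mm. The point is inside the cross-section, 0.80 mm from the nearest boundary — within the 1.2 mm shell band (2 × 0.6).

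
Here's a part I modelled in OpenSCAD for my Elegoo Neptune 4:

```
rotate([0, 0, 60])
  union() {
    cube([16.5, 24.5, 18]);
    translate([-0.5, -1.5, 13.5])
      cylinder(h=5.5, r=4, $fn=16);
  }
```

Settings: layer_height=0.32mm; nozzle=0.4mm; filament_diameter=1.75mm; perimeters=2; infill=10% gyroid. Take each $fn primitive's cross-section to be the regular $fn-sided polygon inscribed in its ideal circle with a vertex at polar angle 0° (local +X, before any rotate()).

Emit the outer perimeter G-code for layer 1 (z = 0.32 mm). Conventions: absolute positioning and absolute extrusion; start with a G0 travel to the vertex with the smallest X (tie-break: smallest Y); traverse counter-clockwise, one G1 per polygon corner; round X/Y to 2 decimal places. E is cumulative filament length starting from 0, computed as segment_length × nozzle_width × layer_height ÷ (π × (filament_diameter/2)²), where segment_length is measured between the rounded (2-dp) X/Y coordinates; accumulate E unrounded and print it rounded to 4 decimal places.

G0 X-21.22 Y12.25 Z0.32
G1 X0.00 Y0.00 E1.3039
G1 X8.25 Y14.29 E2.1820
G1 X-12.97 Y26.54 E3.4859
G1 X-21.22 Y12.25 E4.3640

At z = 0.32 mm: the cube is present — its section is the full 16.5×24.5 rectangle; the cylinder at (-0.5, -1.5) is absent (z outside [13.5, 19]); Taking the union: only the 16.5×24.5 cube is present, so the union is just that shape — 1 connected region; (whole slice rotated 60° about Z — lengths, areas and connectivity unchanged). The outline is a single polygon with 4 vertices. Extrusion per mm of travel: 0.4 × 0.32 / (π × 0.875²) = 0.053216. Accumulating E over each segment gives final E = 4.3640.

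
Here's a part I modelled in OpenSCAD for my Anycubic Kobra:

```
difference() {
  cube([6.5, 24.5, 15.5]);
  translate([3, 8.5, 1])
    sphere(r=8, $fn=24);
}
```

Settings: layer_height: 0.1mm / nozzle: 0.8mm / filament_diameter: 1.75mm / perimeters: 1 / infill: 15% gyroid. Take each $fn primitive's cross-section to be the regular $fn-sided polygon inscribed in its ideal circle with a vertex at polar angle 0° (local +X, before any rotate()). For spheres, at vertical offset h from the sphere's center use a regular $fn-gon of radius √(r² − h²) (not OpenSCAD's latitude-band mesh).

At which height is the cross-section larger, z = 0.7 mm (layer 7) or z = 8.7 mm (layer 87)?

layer 87 (z = 8.7 mm)

Layer 7 (z = 0.7): the 6.5×24.5 cube contributes its full rectangle (area 159.25 mm²); the sphere at (3, 8.5): section is a regular 24-gon, circumradius = √(r²−h²) = √(8²−0.3²) = 7.994 (area = (24/2)·7.994²·sin(360°/24) = 198.49 mm²); Subtracting the remaining from the first: starting from the 6.5×24.5 cube (159.25 mm²), the r=8 sphere at (3, 8.5) partially overlaps it — only the 100.31 mm² overlap (of its 198.49 mm²) is removed, clipping the outline — area = 58.94 mm². So its area = 58.94 mm². Layer 87 (z = 8.7): the cube (footprint 6.5×24.5) is included at this height (area 159.25 mm²); the sphere at (3, 8.5): section is a regular 24-gon, circumradius = √(r²−h²) = √(8²−7.7²) = 2.170 (area = (24/2)·2.170²·sin(360°/24) = 14.63 mm²); After the difference (first − rest): starting from the 6.5×24.5 cube (159.25 mm²), the r=8 sphere at (3, 8.5) lies wholly inside it (removes its full 14.63 mm² and its 13.60 mm outline becomes a hole wall) — area = 144.62 mm². So its area = 144.62 mm². Layer 87 is larger (144.62 vs 58.94 mm²).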